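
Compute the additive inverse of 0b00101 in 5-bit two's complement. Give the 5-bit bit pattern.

11011

Invert: 11010. Add 1: 11011.
Check: 00101 = 5, 11011 = -5.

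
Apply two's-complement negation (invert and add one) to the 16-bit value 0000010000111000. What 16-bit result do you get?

Invert: 1111101111000111. Add 1: 1111101111001000.

1111101111001000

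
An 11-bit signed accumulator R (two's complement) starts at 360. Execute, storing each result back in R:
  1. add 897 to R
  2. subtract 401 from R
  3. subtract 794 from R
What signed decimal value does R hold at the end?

62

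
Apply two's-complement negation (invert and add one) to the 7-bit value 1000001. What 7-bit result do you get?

0111111

Invert: 0111110. Add 1: 0111111.
Check: 1000001 = -63, 0111111 = 63.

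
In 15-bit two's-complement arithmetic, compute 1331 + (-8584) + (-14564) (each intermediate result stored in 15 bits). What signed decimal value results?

10951

1331 + (-8584) = -7253 (110001110101011)
-7253 + (-14564) = -21817 → wraps to 10951 (010101011000111)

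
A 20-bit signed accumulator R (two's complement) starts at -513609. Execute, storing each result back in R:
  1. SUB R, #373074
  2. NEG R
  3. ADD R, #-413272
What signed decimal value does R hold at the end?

473411

Start: R = -513609 = 10000010100110110111.
R = -513609 − 373074 = -886683; wraps to 161893 = 00100111100001100101
R = −(161893) = -161893 = 11011000011110011011
R = -161893 + (-413272) = -575165; wraps to 473411 = 01110011100101000011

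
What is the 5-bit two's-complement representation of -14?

10010

|-14| = 14 = 01110 in 5 bits.
Invert the bits: 10001. Add 1: 10010.
Check: 10010 reads as 18 − 32 = -14.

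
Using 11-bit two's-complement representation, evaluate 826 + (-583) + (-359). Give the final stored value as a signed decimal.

826 + (-583) = 243 (00011110011)
243 + (-359) = -116 (11110001100)

-116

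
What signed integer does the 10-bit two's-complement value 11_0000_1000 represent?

MSB is 1, so the value is negative.
Unsigned reading: 776. Subtract 2^10 = 1024: 776 − 1024 = -248.

-248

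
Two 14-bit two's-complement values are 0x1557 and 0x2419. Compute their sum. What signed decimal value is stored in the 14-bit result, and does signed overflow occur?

-1680; no overflow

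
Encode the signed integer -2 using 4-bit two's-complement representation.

1110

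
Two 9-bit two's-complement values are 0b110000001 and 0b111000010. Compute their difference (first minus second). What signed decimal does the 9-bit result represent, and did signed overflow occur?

-65; no overflow

0b110000001 → 110000001 = -127 (signed)
0b111000010 → 111000010 = -62 (signed)
Subtract via negate-and-add: invert 111000010 + 1 = 000111110 (i.e. 62).
  110000001
+ 000111110
= 110111111
Result 110111111: MSB = 1 → 447 − 512 = -65.
Addends (after negating the subtrahend) have opposite signs, so signed overflow cannot occur.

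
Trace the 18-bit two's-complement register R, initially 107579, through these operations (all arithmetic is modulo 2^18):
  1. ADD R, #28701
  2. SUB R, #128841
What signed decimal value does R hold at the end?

Start: R = 107579 = 011010010000111011.
R = 107579 + 28701 = 136280; wraps to -125864 = 100001010001011000
R = -125864 − 128841 = -254705; wraps to 7439 = 000001110100001111

7439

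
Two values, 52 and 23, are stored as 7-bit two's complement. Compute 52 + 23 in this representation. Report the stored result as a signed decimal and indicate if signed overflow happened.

-53; overflow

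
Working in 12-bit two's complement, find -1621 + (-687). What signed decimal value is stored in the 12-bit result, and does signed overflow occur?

-1621 → 100110101011
-687 → 110101010001
  100110101011
+ 110101010001
= 011011111100  (discard carry-out 1)
Result 011011111100: MSB = 0 → value 1788.
Both addends are negative but the stored result is non-negative: signed overflow. The true value -1621 + (-687) = -2308 lies outside [-2048, 2047].

1788; overflow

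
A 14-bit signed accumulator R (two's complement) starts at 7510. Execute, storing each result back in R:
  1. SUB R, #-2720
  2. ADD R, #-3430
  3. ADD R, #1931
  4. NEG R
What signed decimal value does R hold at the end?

Start: R = 7510 = 01110101010110.
R = 7510 − (-2720) = 10230; wraps to -6154 = 10011111110110
R = -6154 + (-3430) = -9584; wraps to 6800 = 01101010010000
R = 6800 + 1931 = 8731; wraps to -7653 = 10001000011011
R = −(-7653) = 7653 = 01110111100101

7653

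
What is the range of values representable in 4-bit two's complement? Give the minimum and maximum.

min = -8, max = 7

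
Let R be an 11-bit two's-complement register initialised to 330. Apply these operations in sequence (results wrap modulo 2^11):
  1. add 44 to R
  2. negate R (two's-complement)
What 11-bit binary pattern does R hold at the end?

Start: R = 330 = 00101001010.
R = 330 + 44 = 374 = 00101110110
R = −(374) = -374 = 11010001010

11010001010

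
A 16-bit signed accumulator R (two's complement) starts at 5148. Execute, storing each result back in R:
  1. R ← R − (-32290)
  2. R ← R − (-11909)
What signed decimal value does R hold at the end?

Start: R = 5148 = 0001010000011100.
R = 5148 − (-32290) = 37438; wraps to -28098 = 1001001000111110
R = -28098 − (-11909) = -16189 = 1100000011000011

-16189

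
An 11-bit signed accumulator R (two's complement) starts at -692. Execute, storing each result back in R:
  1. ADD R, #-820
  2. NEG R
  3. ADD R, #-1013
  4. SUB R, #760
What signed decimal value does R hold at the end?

Start: R = -692 = 10101001100.
R = -692 + (-820) = -1512; wraps to 536 = 01000011000
R = −(536) = -536 = 10111101000
R = -536 + (-1013) = -1549; wraps to 499 = 00111110011
R = 499 − 760 = -261 = 11011111011

-261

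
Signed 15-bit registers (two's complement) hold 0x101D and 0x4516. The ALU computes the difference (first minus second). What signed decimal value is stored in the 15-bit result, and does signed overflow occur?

0x101D = 001000000011101 = 4125 (signed)
0x4516 = 100010100010110 = -15082 (signed)
Subtract via negate-and-add: invert 100010100010110 + 1 = 011101011101010 (i.e. 15082).
  001000000011101
+ 011101011101010
= 100101100000111
Result 100101100000111: MSB = 1 → 19207 − 32768 = -13561.
Both addends (after negating the subtrahend) are non-negative but the stored result is negative: signed overflow. The true value 4125 − (-15082) = 19207 lies outside [-16384, 16383].

-13561; overflow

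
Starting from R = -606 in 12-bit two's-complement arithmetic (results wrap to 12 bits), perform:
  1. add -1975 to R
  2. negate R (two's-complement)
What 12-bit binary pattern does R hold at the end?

101000010101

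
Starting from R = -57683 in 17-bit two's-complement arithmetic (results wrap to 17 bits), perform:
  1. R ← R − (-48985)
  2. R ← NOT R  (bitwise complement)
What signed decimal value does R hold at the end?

8697

Start: R = -57683 = 10001111010101101.
R = -57683 − (-48985) = -8698 = 11101111000000110
R = NOT 11101111000000110 = 00010000111111001 = 8697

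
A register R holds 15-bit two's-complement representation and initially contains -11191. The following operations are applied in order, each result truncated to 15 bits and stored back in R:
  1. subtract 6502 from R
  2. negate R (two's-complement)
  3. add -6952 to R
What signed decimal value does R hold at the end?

Start: R = -11191 = 101010001001001.
R = -11191 − 6502 = -17693; wraps to 15075 = 011101011100011
R = −(15075) = -15075 = 100010100011101
R = -15075 + (-6952) = -22027; wraps to 10741 = 010100111110101

10741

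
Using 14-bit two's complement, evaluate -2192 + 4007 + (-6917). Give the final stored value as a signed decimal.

-5102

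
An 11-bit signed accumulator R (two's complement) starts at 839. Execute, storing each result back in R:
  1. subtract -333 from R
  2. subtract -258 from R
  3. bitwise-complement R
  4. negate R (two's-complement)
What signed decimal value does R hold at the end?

-617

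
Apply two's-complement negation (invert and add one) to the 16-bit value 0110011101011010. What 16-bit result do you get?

Invert: 1001100010100101. Add 1: 1001100010100110.
Check: 0110011101011010 = 26458, 1001100010100110 = -26458.

1001100010100110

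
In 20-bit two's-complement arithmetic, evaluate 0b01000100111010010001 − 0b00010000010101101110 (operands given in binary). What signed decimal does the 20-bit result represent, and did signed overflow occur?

215331; no overflow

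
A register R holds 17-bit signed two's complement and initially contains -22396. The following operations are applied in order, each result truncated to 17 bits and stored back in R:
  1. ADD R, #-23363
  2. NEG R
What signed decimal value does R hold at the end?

Start: R = -22396 = 11010100010000100.
R = -22396 + (-23363) = -45759 = 10100110101000001
R = −(-45759) = 45759 = 01011001010111111

45759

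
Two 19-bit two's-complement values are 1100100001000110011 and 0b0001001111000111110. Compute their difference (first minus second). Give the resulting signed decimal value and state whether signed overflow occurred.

-154635; no overflow

1100100001000110011 = -114125 (signed)
0b0001001111000111110 → 0001001111000111110 = 40510 (signed)
Subtract via negate-and-add: invert 0001001111000111110 + 1 = 1110110000111000010 (i.e. -40510).
  1100100001000110011
+ 1110110000111000010
= 1011010001111110101  (discard carry-out 1)
Result 1011010001111110101: MSB = 1 → 369653 − 524288 = -154635.
Both addends (after negating the subtrahend) are negative and so is the stored result: no signed overflow.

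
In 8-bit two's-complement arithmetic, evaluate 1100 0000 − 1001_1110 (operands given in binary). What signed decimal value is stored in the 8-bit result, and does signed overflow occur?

34; no overflow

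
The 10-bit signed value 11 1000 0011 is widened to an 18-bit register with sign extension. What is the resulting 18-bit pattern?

111111111110000011

MSB of 1110000011 is 1; replicate it into the new high bits.
11111111|1110000011 → 111111111110000011 (still -125).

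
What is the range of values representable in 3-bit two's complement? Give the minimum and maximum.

min = -4, max = 3

Minimum: −2^2 = -4.
Maximum: 2^2 − 1 = 3.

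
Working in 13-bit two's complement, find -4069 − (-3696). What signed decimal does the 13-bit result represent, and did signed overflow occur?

-373; no overflow

-4069 → 1000000011011
-3696 → 1000110010000
Subtract via negate-and-add: invert 1000110010000 + 1 = 0111001110000 (i.e. 3696).
  1000000011011
+ 0111001110000
= 1111010001011
Result 1111010001011: MSB = 1 → 7819 − 8192 = -373.
Addends (after negating the subtrahend) have opposite signs, so signed overflow cannot occur.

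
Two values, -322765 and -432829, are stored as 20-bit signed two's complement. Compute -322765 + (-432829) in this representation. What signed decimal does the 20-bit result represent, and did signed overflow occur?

-322765 → 10110001001100110011
-432829 → 10010110010101000011
  10110001001100110011
+ 10010110010101000011
= 01000111100001110110  (discard carry-out 1)
Result 01000111100001110110: MSB = 0 → value 292982.
Both addends are negative but the stored result is non-negative: signed overflow. The true value -322765 + (-432829) = -755594 lies outside [-524288, 524287].

292982; overflow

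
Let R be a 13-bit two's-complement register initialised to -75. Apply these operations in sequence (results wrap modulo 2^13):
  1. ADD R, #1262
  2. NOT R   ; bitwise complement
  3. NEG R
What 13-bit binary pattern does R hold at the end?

Start: R = -75 = 1111110110101.
R = -75 + 1262 = 1187 = 0010010100011
R = NOT 0010010100011 = 1101101011100 = -1188
R = −(-1188) = 1188 = 0010010100100

0010010100100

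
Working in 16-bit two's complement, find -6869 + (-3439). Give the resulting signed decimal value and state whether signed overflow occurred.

-10308; no overflow

-6869 → 1110010100101011
-3439 → 1111001010010001
  1110010100101011
+ 1111001010010001
= 1101011110111100  (discard carry-out 1)
Result 1101011110111100: MSB = 1 → 55228 − 65536 = -10308.
Both addends are negative and so is the stored result: no signed overflow.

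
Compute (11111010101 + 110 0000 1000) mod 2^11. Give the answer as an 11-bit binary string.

  11111010101
+ 11000001000
= 10111011101  (discard carry-out 1)

10111011101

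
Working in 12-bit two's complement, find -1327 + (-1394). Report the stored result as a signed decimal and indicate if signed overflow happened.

-1327 → 101011010001
-1394 → 101010001110
  101011010001
+ 101010001110
= 010101011111  (discard carry-out 1)
Result 010101011111: MSB = 0 → value 1375.
Both addends are negative but the stored result is non-negative: signed overflow. The true value -1327 + (-1394) = -2721 lies outside [-2048, 2047].

1375; overflow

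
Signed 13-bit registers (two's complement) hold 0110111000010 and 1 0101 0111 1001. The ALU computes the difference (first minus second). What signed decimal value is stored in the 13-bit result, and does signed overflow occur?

0110111000010 = 3522 (signed)
1 0101 0111 1001 → 1010101111001 = -2695 (signed)
Subtract via negate-and-add: invert 1010101111001 + 1 = 0101010000111 (i.e. 2695).
  0110111000010
+ 0101010000111
= 1100001001001
Result 1100001001001: MSB = 1 → 6217 − 8192 = -1975.
Both addends (after negating the subtrahend) are non-negative but the stored result is negative: signed overflow. The true value 3522 − (-2695) = 6217 lies outside [-4096, 4095].

-1975; overflow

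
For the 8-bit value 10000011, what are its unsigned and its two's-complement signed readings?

unsigned = 131, signed = -125

Unsigned: 10000011 = 131.
Signed: MSB=1 → 131 − 256 = -125.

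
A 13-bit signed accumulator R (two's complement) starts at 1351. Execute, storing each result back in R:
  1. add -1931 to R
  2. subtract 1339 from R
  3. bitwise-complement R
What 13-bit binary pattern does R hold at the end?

Start: R = 1351 = 0010101000111.
R = 1351 + (-1931) = -580 = 1110110111100
R = -580 − 1339 = -1919 = 1100010000001
R = NOT 1100010000001 = 0011101111110 = 1918

0011101111110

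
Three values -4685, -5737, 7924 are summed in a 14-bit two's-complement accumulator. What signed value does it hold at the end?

-4685 + (-5737) = -10422 → wraps to 5962 (01011101001010)
5962 + 7924 = 13886 → wraps to -2498 (11011000111110)

-2498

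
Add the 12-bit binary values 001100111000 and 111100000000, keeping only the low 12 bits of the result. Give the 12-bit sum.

001000111000

  001100111000
+ 111100000000
= 001000111000  (discard carry-out 1)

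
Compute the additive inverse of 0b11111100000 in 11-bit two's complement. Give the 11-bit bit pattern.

Invert: 00000011111. Add 1: 00000100000.

00000100000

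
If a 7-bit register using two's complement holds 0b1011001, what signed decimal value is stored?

-39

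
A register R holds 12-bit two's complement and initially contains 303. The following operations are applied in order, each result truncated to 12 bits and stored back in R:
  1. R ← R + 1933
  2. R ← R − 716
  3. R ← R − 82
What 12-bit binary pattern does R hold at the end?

Start: R = 303 = 000100101111.
R = 303 + 1933 = 2236; wraps to -1860 = 100010111100
R = -1860 − 716 = -2576; wraps to 1520 = 010111110000
R = 1520 − 82 = 1438 = 010110011110

010110011110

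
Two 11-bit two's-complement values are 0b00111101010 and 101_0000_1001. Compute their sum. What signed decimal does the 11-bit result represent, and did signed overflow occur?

0b00111101010 → 00111101010 = 490 (signed)
101_0000_1001 → 10100001001 = -759 (signed)
  00111101010
+ 10100001001
= 11011110011
Result 11011110011: MSB = 1 → 1779 − 2048 = -269.
Addends have opposite signs, so signed overflow cannot occur.

-269; no overflow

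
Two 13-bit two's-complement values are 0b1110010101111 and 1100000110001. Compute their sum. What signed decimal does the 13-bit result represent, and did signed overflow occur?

-2848; no overflow

0b1110010101111 → 1110010101111 = -849 (signed)
1100000110001 = -1999 (signed)
  1110010101111
+ 1100000110001
= 1010011100000  (discard carry-out 1)
Result 1010011100000: MSB = 1 → 5344 − 8192 = -2848.
Both addends are negative and so is the stored result: no signed overflow.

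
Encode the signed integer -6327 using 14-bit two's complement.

|-6327| = 6327 = 01100010110111 in 14 bits.
Invert the bits: 10011101001000. Add 1: 10011101001001.

10011101001001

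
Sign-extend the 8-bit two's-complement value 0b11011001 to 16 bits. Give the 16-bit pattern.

1111111111011001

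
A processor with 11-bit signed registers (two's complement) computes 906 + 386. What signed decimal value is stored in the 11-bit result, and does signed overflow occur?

906 → 01110001010
386 → 00110000010
  01110001010
+ 00110000010
= 10100001100
Result 10100001100: MSB = 1 → 1292 − 2048 = -756.
Both addends are non-negative but the stored result is negative: signed overflow. The true value 906 + 386 = 1292 lies outside [-1024, 1023].

-756; overflow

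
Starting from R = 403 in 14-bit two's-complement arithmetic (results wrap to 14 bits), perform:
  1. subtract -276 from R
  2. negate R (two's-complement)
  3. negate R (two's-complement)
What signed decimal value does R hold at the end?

679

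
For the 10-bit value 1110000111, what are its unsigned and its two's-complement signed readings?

Unsigned: 1110000111 = 903.
Signed: MSB=1 → 903 − 1024 = -121.

unsigned = 903, signed = -121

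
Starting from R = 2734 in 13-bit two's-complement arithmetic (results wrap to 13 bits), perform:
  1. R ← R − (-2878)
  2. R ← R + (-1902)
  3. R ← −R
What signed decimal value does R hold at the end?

-3710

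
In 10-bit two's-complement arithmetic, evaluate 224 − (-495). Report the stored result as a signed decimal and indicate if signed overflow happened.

-305; overflow

224 → 0011100000
-495 → 1000010001
Subtract via negate-and-add: invert 1000010001 + 1 = 0111101111 (i.e. 495).
  0011100000
+ 0111101111
= 1011001111
Result 1011001111: MSB = 1 → 719 − 1024 = -305.
Both addends (after negating the subtrahend) are non-negative but the stored result is negative: signed overflow. The true value 224 − (-495) = 719 lies outside [-512, 511].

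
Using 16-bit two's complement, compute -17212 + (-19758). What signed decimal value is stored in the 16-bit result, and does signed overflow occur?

-17212 → 1011110011000100
-19758 → 1011001011010010
  1011110011000100
+ 1011001011010010
= 0110111110010110  (discard carry-out 1)
Result 0110111110010110: MSB = 0 → value 28566.
Both addends are negative but the stored result is non-negative: signed overflow. The true value -17212 + (-19758) = -36970 lies outside [-32768, 32767].

28566; overflow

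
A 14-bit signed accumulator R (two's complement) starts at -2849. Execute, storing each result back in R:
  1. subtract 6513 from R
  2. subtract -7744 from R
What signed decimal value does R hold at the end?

-1618

Start: R = -2849 = 11010011011111.
R = -2849 − 6513 = -9362; wraps to 7022 = 01101101101110
R = 7022 − (-7744) = 14766; wraps to -1618 = 11100110101110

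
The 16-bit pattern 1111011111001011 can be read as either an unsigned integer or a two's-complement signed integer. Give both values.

Unsigned: 1111011111001011 = 63435.
Signed: MSB=1 → 63435 − 65536 = -2101.

unsigned = 63435, signed = -2101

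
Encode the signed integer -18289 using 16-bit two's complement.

|-18289| = 18289 = 0100011101110001 in 16 bits.
Invert the bits: 1011100010001110. Add 1: 1011100010001111.
Check: 1011100010001111 reads as 47247 − 65536 = -18289.

1011100010001111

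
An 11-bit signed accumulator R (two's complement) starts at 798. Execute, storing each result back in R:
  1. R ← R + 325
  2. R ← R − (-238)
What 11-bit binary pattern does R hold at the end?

10101010001

Start: R = 798 = 01100011110.
R = 798 + 325 = 1123; wraps to -925 = 10001100011
R = -925 − (-238) = -687 = 10101010001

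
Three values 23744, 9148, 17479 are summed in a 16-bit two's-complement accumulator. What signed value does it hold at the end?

-15165

23744 + 9148 = 32892 → wraps to -32644 (1000000001111100)
-32644 + 17479 = -15165 (1100010011000011)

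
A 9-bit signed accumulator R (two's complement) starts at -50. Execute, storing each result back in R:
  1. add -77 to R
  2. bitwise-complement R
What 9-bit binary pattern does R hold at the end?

001111110

Start: R = -50 = 111001110.
R = -50 + (-77) = -127 = 110000001
R = NOT 110000001 = 001111110 = 126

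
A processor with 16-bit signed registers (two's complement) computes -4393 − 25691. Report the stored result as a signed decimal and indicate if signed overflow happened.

-30084; no overflow

-4393 → 1110111011010111
25691 → 0110010001011011
Subtract via negate-and-add: invert 0110010001011011 + 1 = 1001101110100101 (i.e. -25691).
  1110111011010111
+ 1001101110100101
= 1000101001111100  (discard carry-out 1)
Result 1000101001111100: MSB = 1 → 35452 − 65536 = -30084.
Both addends (after negating the subtrahend) are negative and so is the stored result: no signed overflow.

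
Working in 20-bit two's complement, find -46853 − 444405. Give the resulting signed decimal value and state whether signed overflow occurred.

-46853 → 11110100100011111011
444405 → 01101100011111110101
Subtract via negate-and-add: invert 01101100011111110101 + 1 = 10010011100000001011 (i.e. -444405).
  11110100100011111011
+ 10010011100000001011
= 10001000000100000110  (discard carry-out 1)
Result 10001000000100000110: MSB = 1 → 557318 − 1048576 = -491258.
Both addends (after negating the subtrahend) are negative and so is the stored result: no signed overflow.

-491258; no overflow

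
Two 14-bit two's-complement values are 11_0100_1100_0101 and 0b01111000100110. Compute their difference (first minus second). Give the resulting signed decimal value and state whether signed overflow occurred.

11_0100_1100_0101 → 11010011000101 = -2875 (signed)
0b01111000100110 → 01111000100110 = 7718 (signed)
Subtract via negate-and-add: invert 01111000100110 + 1 = 10000111011010 (i.e. -7718).
  11010011000101
+ 10000111011010
= 01011010011111  (discard carry-out 1)
Result 01011010011111: MSB = 0 → value 5791.
Both addends (after negating the subtrahend) are negative but the stored result is non-negative: signed overflow. The true value -2875 − 7718 = -10593 lies outside [-8192, 8191].

5791; overflow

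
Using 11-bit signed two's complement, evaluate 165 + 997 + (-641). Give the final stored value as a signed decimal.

521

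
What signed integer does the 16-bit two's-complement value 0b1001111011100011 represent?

-24861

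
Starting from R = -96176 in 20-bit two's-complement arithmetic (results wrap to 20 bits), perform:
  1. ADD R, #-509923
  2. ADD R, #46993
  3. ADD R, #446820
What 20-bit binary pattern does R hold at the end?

11100100100101100010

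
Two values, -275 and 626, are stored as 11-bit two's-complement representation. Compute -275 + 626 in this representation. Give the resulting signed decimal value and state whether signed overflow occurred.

-275 → 11011101101
626 → 01001110010
  11011101101
+ 01001110010
= 00101011111  (discard carry-out 1)
Result 00101011111: MSB = 0 → value 351.
Addends have opposite signs, so signed overflow cannot occur.

351; no overflow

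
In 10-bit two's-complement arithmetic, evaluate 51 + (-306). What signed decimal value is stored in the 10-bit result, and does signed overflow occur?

51 → 0000110011
-306 → 1011001110
  0000110011
+ 1011001110
= 1100000001
Result 1100000001: MSB = 1 → 769 − 1024 = -255.
Addends have opposite signs, so signed overflow cannot occur.

-255; no overflow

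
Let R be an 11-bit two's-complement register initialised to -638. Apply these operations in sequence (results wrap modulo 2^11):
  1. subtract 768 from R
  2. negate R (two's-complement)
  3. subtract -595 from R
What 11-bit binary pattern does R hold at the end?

Start: R = -638 = 10110000010.
R = -638 − 768 = -1406; wraps to 642 = 01010000010
R = −(642) = -642 = 10101111110
R = -642 − (-595) = -47 = 11111010001

11111010001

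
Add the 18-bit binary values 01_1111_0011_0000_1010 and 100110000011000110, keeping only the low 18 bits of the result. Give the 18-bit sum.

  011111001100001010
+ 100110000011000110
= 000101001111010000  (discard carry-out 1)

000101001111010000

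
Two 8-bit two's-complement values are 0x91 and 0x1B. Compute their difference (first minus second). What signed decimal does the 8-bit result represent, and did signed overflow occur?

0x91 = 10010001 = -111 (signed)
0x1B = 00011011 = 27 (signed)
Subtract via negate-and-add: invert 00011011 + 1 = 11100101 (i.e. -27).
  10010001
+ 11100101
= 01110110  (discard carry-out 1)
Result 01110110: MSB = 0 → value 118.
Both addends (after negating the subtrahend) are negative but the stored result is non-negative: signed overflow. The true value -111 − 27 = -138 lies outside [-128, 127].

118; overflow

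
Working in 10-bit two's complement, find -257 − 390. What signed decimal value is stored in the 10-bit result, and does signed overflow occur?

-257 → 1011111111
390 → 0110000110
Subtract via negate-and-add: invert 0110000110 + 1 = 1001111010 (i.e. -390).
  1011111111
+ 1001111010
= 0101111001  (discard carry-out 1)
Result 0101111001: MSB = 0 → value 377.
Both addends (after negating the subtrahend) are negative but the stored result is non-negative: signed overflow. The true value -257 − 390 = -647 lies outside [-512, 511].

377; overflow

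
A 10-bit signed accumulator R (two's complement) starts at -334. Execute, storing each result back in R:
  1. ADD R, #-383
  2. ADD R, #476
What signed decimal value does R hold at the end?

-241

Start: R = -334 = 1010110010.
R = -334 + (-383) = -717; wraps to 307 = 0100110011
R = 307 + 476 = 783; wraps to -241 = 1100001111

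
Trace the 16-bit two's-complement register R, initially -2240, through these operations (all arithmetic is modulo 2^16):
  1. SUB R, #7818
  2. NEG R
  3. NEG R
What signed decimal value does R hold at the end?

-10058

Start: R = -2240 = 1111011101000000.
R = -2240 − 7818 = -10058 = 1101100010110110
R = −(-10058) = 10058 = 0010011101001010
R = −(10058) = -10058 = 1101100010110110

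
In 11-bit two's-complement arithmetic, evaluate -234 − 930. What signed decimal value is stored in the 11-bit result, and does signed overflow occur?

-234 → 11100010110
930 → 01110100010
Subtract via negate-and-add: invert 01110100010 + 1 = 10001011110 (i.e. -930).
  11100010110
+ 10001011110
= 01101110100  (discard carry-out 1)
Result 01101110100: MSB = 0 → value 884.
Both addends (after negating the subtrahend) are negative but the stored result is non-negative: signed overflow. The true value -234 − 930 = -1164 lies outside [-1024, 1023].

884; overflow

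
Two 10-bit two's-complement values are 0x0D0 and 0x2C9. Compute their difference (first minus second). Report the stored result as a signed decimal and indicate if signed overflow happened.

-505; overflow

0x0D0 = 0011010000 = 208 (signed)
0x2C9 = 1011001001 = -311 (signed)
Subtract via negate-and-add: invert 1011001001 + 1 = 0100110111 (i.e. 311).
  0011010000
+ 0100110111
= 1000000111
Result 1000000111: MSB = 1 → 519 − 1024 = -505.
Both addends (after negating the subtrahend) are non-negative but the stored result is negative: signed overflow. The true value 208 − (-311) = 519 lies outside [-512, 511].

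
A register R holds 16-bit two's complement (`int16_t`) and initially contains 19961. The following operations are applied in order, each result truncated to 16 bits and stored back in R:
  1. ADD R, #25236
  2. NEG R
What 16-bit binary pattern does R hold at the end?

0100111101110011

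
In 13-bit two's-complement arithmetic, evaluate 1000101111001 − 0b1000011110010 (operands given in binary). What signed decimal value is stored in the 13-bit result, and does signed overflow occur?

135; no overflow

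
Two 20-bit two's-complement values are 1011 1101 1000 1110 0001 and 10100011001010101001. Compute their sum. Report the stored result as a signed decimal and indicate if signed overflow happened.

396170; overflow

1011 1101 1000 1110 0001 → 10111101100011100001 = -272159 (signed)
10100011001010101001 = -380247 (signed)
  10111101100011100001
+ 10100011001010101001
= 01100000101110001010  (discard carry-out 1)
Result 01100000101110001010: MSB = 0 → value 396170.
Both addends are negative but the stored result is non-negative: signed overflow. The true value -272159 + (-380247) = -652406 lies outside [-524288, 524287].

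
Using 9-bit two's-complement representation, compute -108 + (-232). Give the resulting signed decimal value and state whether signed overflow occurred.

-108 → 110010100
-232 → 100011000
  110010100
+ 100011000
= 010101100  (discard carry-out 1)
Result 010101100: MSB = 0 → value 172.
Both addends are negative but the stored result is non-negative: signed overflow. The true value -108 + (-232) = -340 lies outside [-256, 255].

172; overflow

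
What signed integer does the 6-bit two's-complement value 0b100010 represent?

MSB is 1, so the value is negative.
Unsigned reading: 34. Subtract 2^6 = 64: 34 − 64 = -30.

-30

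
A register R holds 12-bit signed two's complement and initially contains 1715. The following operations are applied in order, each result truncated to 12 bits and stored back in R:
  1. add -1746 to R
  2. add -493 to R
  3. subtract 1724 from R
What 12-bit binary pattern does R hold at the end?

011100111000

Start: R = 1715 = 011010110011.
R = 1715 + (-1746) = -31 = 111111100001
R = -31 + (-493) = -524 = 110111110100
R = -524 − 1724 = -2248; wraps to 1848 = 011100111000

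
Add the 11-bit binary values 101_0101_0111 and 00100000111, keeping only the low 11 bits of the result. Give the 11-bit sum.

11001011110

  10101010111
+ 00100000111
= 11001011110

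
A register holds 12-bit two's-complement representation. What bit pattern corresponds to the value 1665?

1665 is non-negative, so write it directly in 12 bits: 011010000001.

011010000001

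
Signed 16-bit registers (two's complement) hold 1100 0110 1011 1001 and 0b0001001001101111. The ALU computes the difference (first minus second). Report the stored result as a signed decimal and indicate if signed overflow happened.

1100 0110 1011 1001 → 1100011010111001 = -14663 (signed)
0b0001001001101111 → 0001001001101111 = 4719 (signed)
Subtract via negate-and-add: invert 0001001001101111 + 1 = 1110110110010001 (i.e. -4719).
  1100011010111001
+ 1110110110010001
= 1011010001001010  (discard carry-out 1)
Result 1011010001001010: MSB = 1 → 46154 − 65536 = -19382.
Both addends (after negating the subtrahend) are negative and so is the stored result: no signed overflow.

-19382; no overflow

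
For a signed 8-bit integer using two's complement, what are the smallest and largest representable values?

min = -128, max = 127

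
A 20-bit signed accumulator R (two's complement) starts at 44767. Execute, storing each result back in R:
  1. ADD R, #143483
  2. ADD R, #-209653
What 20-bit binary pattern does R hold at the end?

Start: R = 44767 = 00001010111011011111.
R = 44767 + 143483 = 188250 = 00101101111101011010
R = 188250 + (-209653) = -21403 = 11111010110001100101

11111010110001100101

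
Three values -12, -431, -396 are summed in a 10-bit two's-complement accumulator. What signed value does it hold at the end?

185

-12 + (-431) = -443 (1001000101)
-443 + (-396) = -839 → wraps to 185 (0010111001)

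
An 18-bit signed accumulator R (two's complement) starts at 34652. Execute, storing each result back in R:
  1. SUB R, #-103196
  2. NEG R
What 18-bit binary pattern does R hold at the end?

011110010110001000

Start: R = 34652 = 001000011101011100.
R = 34652 − (-103196) = 137848; wraps to -124296 = 100001101001111000
R = −(-124296) = 124296 = 011110010110001000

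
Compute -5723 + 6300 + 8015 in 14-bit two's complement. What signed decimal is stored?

-7792

-5723 + 6300 = 577 (00001001000001)
577 + 8015 = 8592 → wraps to -7792 (10000110010000)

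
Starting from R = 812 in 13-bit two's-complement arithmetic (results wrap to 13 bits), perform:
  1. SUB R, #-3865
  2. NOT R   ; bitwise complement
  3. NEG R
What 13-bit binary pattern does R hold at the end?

Start: R = 812 = 0001100101100.
R = 812 − (-3865) = 4677; wraps to -3515 = 1001001000101
R = NOT 1001001000101 = 0110110111010 = 3514
R = −(3514) = -3514 = 1001001000110

1001001000110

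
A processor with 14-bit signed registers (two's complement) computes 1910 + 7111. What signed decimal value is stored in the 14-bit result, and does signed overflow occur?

-7363; overflow

1910 → 00011101110110
7111 → 01101111000111
  00011101110110
+ 01101111000111
= 10001100111101
Result 10001100111101: MSB = 1 → 9021 − 16384 = -7363.
Both addends are non-negative but the stored result is negative: signed overflow. The true value 1910 + 7111 = 9021 lies outside [-8192, 8191].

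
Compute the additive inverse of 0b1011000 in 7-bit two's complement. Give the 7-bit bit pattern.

0101000

Invert: 0100111. Add 1: 0101000.
Check: 1011000 = -40, 0101000 = 40.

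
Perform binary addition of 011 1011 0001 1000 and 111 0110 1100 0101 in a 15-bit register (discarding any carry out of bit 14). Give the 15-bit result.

011000111011101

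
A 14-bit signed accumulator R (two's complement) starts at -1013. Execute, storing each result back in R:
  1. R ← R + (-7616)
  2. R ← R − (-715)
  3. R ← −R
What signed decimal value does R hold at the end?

7914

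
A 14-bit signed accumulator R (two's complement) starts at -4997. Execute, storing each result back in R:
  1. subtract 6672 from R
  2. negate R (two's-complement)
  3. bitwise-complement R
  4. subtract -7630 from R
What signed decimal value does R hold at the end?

Start: R = -4997 = 10110001111011.
R = -4997 − 6672 = -11669; wraps to 4715 = 01001001101011
R = −(4715) = -4715 = 10110110010101
R = NOT 10110110010101 = 01001001101010 = 4714
R = 4714 − (-7630) = 12344; wraps to -4040 = 11000000111000

-4040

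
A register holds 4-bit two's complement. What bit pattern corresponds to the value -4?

1100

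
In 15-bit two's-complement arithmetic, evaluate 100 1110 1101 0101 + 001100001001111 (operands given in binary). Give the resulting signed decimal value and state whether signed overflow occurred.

-6364; no overflow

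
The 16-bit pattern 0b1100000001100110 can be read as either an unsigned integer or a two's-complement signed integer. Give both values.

unsigned = 49254, signed = -16282

Unsigned: 1100000001100110 = 49254.
Signed: MSB=1 → 49254 − 65536 = -16282.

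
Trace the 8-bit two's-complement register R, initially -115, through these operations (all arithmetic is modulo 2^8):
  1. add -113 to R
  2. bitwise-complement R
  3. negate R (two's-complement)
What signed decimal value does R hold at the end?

29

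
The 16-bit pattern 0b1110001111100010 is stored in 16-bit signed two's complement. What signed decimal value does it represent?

-7198

MSB is 1, so the value is negative.
Invert: 0001110000011101. Add 1: 0001110000011110 = 7198. So the value is −7198.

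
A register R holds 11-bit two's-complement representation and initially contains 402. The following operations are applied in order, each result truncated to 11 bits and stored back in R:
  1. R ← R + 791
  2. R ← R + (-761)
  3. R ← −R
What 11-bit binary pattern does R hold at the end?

Start: R = 402 = 00110010010.
R = 402 + 791 = 1193; wraps to -855 = 10010101001
R = -855 + (-761) = -1616; wraps to 432 = 00110110000
R = −(432) = -432 = 11001010000

11001010000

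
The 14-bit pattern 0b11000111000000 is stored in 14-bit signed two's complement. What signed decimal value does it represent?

-3648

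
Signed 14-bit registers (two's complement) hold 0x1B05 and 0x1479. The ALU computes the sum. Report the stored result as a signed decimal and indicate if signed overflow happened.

-4226; overflow

0x1B05 = 01101100000101 = 6917 (signed)
0x1479 = 01010001111001 = 5241 (signed)
  01101100000101
+ 01010001111001
= 10111101111110
Result 10111101111110: MSB = 1 → 12158 − 16384 = -4226.
Both addends are non-negative but the stored result is negative: signed overflow. The true value 6917 + 5241 = 12158 lies outside [-8192, 8191].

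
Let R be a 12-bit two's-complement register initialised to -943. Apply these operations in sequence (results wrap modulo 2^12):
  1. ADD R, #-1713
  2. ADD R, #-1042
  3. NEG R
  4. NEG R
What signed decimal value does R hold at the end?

398

Start: R = -943 = 110001010001.
R = -943 + (-1713) = -2656; wraps to 1440 = 010110100000
R = 1440 + (-1042) = 398 = 000110001110
R = −(398) = -398 = 111001110010
R = −(-398) = 398 = 000110001110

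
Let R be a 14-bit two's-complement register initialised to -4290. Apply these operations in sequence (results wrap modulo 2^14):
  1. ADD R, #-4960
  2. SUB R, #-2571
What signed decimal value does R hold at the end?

Start: R = -4290 = 10111100111110.
R = -4290 + (-4960) = -9250; wraps to 7134 = 01101111011110
R = 7134 − (-2571) = 9705; wraps to -6679 = 10010111101001

-6679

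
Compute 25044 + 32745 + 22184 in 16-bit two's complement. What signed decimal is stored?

25044 + 32745 = 57789 → wraps to -7747 (1110000110111101)
-7747 + 22184 = 14437 (0011100001100101)

14437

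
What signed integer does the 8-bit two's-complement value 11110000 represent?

-16

MSB is 1, so the value is negative.
Invert: 00001111. Add 1: 00010000 = 16. So the value is −16.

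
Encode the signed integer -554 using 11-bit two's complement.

10111010110

|-554| = 554 = 01000101010 in 11 bits.
Invert the bits: 10111010101. Add 1: 10111010110.
Check: 10111010110 reads as 1494 − 2048 = -554.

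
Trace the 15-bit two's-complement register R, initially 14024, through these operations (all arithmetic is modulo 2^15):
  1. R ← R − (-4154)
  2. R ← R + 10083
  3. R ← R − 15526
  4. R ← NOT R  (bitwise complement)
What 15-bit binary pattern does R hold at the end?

100111001000000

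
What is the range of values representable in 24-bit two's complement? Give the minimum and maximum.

Minimum: −2^23 = -8388608.
Maximum: 2^23 − 1 = 8388607.

min = -8388608, max = 8388607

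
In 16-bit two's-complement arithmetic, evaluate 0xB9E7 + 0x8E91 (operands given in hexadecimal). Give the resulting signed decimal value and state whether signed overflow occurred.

18552; overflow

0xB9E7 = 1011100111100111 = -17945 (signed)
0x8E91 = 1000111010010001 = -29039 (signed)
  1011100111100111
+ 1000111010010001
= 0100100001111000  (discard carry-out 1)
Result 0100100001111000: MSB = 0 → value 18552.
Both addends are negative but the stored result is non-negative: signed overflow. The true value -17945 + (-29039) = -46984 lies outside [-32768, 32767].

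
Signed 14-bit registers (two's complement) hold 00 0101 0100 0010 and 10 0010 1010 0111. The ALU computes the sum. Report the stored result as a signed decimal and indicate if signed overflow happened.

00 0101 0100 0010 → 00010101000010 = 1346 (signed)
10 0010 1010 0111 → 10001010100111 = -7513 (signed)
  00010101000010
+ 10001010100111
= 10011111101001
Result 10011111101001: MSB = 1 → 10217 − 16384 = -6167.
Addends have opposite signs, so signed overflow cannot occur.

-6167; no overflow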